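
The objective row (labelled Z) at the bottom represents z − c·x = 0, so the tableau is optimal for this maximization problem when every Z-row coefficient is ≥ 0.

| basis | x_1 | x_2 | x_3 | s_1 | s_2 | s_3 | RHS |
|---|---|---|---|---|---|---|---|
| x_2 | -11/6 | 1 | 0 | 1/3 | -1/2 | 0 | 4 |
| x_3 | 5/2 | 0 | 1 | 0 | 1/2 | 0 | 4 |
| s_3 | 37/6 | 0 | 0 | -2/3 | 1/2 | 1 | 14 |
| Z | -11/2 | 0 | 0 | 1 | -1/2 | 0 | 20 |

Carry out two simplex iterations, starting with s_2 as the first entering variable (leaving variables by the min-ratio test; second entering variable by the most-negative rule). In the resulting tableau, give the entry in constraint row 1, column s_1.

1/3

Ratio test on column s_2 — row 1: entry -1/2 ≤ 0; row 2: 4/(1/2) = 8; row 3: 14/(1/2) = 28. Minimum is 8 at row 2 (x_3 leaves); pivot element 1/2.
Divide row 2 by 1/2; eliminate column s_2 from the other rows.
Second iteration: most negative Z-row entry is -3 in column x_1, so x_1 enters.
Ratio test on column x_1 — row 1: 8/(2/3) = 12; row 2: 8/5 = 8/5; row 3: 10/(11/3) = 30/11. Minimum is 8/5 at row 2 (s_2 leaves); pivot element 5.
Divide row 2 by 5; eliminate column x_1 from the other rows.
After both pivots, the entry at constraint row 1, column s_1 is 1/3.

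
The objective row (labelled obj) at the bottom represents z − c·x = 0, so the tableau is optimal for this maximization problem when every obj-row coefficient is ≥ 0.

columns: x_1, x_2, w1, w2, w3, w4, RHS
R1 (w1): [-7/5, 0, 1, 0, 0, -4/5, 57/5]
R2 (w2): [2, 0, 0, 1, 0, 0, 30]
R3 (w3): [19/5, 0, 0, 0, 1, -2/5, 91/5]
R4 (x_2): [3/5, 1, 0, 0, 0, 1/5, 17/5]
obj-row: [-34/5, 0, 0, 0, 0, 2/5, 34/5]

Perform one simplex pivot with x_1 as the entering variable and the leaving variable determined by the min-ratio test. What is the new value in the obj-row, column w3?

Ratio test on column x_1 — row 1: entry -7/5 ≤ 0; row 2: 30/2 = 15; row 3: (91/5)/(19/5) = 91/19; row 4: (17/5)/(3/5) = 17/3. Minimum is 91/19 at row 3 (w3 leaves); pivot element 19/5.
Divide row 3 by 19/5; eliminate column x_1 from the other rows.
obj-row update in column w3: 0 − (-34/5)·(5/19) = 34/19.

34/19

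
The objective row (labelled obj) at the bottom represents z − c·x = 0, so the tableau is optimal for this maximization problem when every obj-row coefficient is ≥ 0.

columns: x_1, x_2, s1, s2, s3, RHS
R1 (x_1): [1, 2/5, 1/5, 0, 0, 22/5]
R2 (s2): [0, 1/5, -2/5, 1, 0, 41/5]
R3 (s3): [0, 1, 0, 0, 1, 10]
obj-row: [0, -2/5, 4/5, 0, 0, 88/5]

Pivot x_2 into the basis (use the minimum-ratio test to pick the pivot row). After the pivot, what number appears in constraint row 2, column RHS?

Ratio test on column x_2 — row 1: (22/5)/(2/5) = 11; row 2: (41/5)/(1/5) = 41; row 3: 10/1 = 10. Minimum is 10 at row 3 (s3 leaves); pivot element 1.
Divide row 3 by 1; eliminate column x_2 from the other rows.
Row 2 update in column RHS: 41/5 − (1/5)·10 = 31/5.

31/5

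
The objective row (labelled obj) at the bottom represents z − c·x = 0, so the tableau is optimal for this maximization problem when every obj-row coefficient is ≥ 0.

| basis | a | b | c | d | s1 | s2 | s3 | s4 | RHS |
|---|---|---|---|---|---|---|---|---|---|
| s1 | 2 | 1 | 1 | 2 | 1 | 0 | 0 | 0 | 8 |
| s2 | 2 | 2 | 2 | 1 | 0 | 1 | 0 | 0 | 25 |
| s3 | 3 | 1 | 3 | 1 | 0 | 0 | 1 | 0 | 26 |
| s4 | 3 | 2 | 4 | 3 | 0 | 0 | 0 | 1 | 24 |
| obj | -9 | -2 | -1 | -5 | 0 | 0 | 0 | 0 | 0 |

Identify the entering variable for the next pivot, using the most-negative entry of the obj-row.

Negative obj-row entries: a: -9, b: -2, c: -1, d: -5.
The most negative is -9 in column a, so a enters.

a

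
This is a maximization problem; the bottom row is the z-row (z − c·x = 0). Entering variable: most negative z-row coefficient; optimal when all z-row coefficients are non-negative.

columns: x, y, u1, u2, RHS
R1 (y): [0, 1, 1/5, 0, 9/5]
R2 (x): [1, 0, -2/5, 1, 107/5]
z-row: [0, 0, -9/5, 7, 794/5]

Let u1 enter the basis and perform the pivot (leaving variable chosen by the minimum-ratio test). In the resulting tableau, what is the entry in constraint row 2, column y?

2

Ratio test on column u1 — row 1: (9/5)/(1/5) = 9; row 2: entry -2/5 ≤ 0. Minimum is 9 at row 1 (y leaves); pivot element 1/5.
Divide row 1 by 1/5; eliminate column u1 from the other rows.
Row 2 update in column y: 0 − (-2/5)·5 = 2.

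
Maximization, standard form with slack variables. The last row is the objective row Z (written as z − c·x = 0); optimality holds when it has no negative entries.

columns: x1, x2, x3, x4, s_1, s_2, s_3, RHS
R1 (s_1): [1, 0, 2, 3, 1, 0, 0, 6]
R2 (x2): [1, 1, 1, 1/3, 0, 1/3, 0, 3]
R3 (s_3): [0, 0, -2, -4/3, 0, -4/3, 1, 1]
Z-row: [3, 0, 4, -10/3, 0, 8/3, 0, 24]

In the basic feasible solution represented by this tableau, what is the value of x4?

x4 is not in the basis, so in the current basic feasible solution x4 = 0.

0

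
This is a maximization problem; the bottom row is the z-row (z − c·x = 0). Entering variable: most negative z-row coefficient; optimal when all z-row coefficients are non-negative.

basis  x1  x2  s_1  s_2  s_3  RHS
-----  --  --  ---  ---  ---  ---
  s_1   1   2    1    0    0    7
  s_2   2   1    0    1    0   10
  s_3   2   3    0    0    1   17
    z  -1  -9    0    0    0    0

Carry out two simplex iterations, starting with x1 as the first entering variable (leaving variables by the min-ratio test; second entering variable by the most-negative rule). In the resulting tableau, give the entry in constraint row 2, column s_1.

Ratio test on column x1 — row 1: 7/1 = 7; row 2: 10/2 = 5; row 3: 17/2 = 17/2. Minimum is 5 at row 2 (s_2 leaves); pivot element 2.
Divide row 2 by 2; eliminate column x1 from the other rows.
Second iteration: most negative z-row entry is -17/2 in column x2, so x2 enters.
Ratio test on column x2 — row 1: 2/(3/2) = 4/3; row 2: 5/(1/2) = 10; row 3: 7/2 = 7/2. Minimum is 4/3 at row 1 (s_1 leaves); pivot element 3/2.
Divide row 1 by 3/2; eliminate column x2 from the other rows.
After both pivots, the entry at constraint row 2, column s_1 is -1/3.

-1/3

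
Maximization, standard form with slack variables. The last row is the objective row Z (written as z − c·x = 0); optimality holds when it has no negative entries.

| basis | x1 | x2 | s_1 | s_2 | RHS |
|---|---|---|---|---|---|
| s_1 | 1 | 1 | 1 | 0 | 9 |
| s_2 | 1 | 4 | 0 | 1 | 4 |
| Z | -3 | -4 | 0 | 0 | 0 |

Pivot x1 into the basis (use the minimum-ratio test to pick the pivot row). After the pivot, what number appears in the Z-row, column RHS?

12

Ratio test on column x1 — row 1: 9/1 = 9; row 2: 4/1 = 4. Minimum is 4 at row 2 (s_2 leaves); pivot element 1.
Divide row 2 by 1; eliminate column x1 from the other rows.
Z-row update in column RHS: 0 − (-3)·4 = 12.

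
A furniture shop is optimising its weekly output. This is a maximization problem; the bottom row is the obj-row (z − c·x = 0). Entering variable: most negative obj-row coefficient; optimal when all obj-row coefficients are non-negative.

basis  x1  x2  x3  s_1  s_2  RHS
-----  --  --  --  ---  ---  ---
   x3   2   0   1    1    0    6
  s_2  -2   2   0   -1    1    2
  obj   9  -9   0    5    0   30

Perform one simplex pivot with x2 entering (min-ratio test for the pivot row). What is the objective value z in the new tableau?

Ratio test on column x2 — row 1: entry 0 ≤ 0; row 2: 2/2 = 1. Minimum is 1 at row 2 (s_2 leaves); pivot element 2.
Pivot on row 2; the obj-row RHS becomes 30 − (-9)·1 = 39.

39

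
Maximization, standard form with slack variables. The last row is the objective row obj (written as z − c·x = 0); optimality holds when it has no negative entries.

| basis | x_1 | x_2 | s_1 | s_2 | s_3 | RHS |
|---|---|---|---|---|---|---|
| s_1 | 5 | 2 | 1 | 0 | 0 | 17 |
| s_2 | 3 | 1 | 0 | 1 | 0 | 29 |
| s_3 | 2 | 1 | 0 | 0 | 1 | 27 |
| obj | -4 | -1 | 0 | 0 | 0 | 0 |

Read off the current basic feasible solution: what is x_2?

0

x_2 is not in the basis, so in the current basic feasible solution x_2 = 0.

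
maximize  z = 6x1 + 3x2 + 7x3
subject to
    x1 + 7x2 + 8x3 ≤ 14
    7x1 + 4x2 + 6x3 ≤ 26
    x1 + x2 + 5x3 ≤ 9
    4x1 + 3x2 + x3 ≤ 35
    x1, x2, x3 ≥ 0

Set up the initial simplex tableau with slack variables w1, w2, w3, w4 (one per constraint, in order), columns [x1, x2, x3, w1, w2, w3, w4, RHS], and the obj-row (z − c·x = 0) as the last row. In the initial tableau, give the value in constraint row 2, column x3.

Constraint 2 has coefficient 6 on x3.

6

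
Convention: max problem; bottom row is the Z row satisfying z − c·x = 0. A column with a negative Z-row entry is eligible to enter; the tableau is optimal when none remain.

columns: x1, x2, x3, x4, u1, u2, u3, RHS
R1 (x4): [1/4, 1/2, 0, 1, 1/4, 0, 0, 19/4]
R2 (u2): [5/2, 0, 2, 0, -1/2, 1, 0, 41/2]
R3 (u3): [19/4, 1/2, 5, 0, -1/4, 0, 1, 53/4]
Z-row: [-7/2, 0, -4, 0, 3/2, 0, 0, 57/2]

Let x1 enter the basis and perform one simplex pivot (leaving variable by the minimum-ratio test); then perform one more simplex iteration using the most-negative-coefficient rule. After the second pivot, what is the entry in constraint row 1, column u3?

Ratio test on column x1 — row 1: (19/4)/(1/4) = 19; row 2: (41/2)/(5/2) = 41/5; row 3: (53/4)/(19/4) = 53/19. Minimum is 53/19 at row 3 (u3 leaves); pivot element 19/4.
Divide row 3 by 19/4; eliminate column x1 from the other rows.
Second iteration: most negative Z-row entry is -6/19 in column x3, so x3 enters.
Ratio test on column x3 — row 1: entry -5/19 ≤ 0; row 2: entry -12/19 ≤ 0; row 3: (53/19)/(20/19) = 53/20. Minimum is 53/20 at row 3 (x1 leaves); pivot element 20/19.
Divide row 3 by 20/19; eliminate column x3 from the other rows.
After both pivots, the entry at constraint row 1, column u3 is 0.

0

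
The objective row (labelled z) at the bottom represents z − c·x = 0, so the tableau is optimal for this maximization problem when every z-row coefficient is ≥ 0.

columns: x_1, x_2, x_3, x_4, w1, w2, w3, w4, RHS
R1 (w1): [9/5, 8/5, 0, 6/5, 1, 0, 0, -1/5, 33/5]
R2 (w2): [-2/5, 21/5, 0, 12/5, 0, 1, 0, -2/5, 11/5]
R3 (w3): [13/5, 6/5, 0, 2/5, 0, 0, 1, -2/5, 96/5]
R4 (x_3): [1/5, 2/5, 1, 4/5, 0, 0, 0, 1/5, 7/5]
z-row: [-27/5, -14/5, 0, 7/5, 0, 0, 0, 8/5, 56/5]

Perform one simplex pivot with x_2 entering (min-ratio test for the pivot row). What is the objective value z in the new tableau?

Ratio test on column x_2 — row 1: (33/5)/(8/5) = 33/8; row 2: (11/5)/(21/5) = 11/21; row 3: (96/5)/(6/5) = 16; row 4: (7/5)/(2/5) = 7/2. Minimum is 11/21 at row 2 (w2 leaves); pivot element 21/5.
Pivot on row 2; the z-row RHS becomes 56/5 − (-14/5)·(11/21) = 38/3.

38/3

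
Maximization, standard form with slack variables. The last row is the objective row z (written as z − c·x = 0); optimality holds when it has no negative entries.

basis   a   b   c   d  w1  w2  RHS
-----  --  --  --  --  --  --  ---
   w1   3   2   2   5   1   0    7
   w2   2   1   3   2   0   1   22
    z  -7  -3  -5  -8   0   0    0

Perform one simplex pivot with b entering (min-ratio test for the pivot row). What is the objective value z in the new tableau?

Ratio test on column b — row 1: 7/2 = 7/2; row 2: 22/1 = 22. Minimum is 7/2 at row 1 (w1 leaves); pivot element 2.
Pivot on row 1; the z-row RHS becomes 0 − (-3)·(7/2) = 21/2.

21/2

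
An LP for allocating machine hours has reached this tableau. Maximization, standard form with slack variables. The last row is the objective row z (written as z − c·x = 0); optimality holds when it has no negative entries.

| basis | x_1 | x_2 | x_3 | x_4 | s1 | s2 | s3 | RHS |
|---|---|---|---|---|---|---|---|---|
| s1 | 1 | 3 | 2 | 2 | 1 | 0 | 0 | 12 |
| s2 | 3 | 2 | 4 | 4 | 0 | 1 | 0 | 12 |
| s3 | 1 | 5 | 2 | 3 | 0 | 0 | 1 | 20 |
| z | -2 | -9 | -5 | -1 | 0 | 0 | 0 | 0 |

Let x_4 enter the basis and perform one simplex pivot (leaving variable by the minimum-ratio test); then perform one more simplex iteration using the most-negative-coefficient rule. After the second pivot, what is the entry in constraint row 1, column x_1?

Ratio test on column x_4 — row 1: 12/2 = 6; row 2: 12/4 = 3; row 3: 20/3 = 20/3. Minimum is 3 at row 2 (s2 leaves); pivot element 4.
Divide row 2 by 4; eliminate column x_4 from the other rows.
Second iteration: most negative z-row entry is -17/2 in column x_2, so x_2 enters.
Ratio test on column x_2 — row 1: 6/2 = 3; row 2: 3/(1/2) = 6; row 3: 11/(7/2) = 22/7. Minimum is 3 at row 1 (s1 leaves); pivot element 2.
Divide row 1 by 2; eliminate column x_2 from the other rows.
After both pivots, the entry at constraint row 1, column x_1 is -1/4.

-1/4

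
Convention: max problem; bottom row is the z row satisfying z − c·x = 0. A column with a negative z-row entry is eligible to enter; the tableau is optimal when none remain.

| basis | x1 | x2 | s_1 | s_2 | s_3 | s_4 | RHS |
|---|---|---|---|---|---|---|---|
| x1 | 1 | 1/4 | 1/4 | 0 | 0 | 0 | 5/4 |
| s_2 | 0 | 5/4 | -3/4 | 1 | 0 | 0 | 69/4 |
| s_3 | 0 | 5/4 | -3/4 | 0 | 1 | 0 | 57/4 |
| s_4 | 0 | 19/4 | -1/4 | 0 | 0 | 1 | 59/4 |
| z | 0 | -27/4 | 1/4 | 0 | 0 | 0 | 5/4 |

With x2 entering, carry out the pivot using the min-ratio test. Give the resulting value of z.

Ratio test on column x2 — row 1: (5/4)/(1/4) = 5; row 2: (69/4)/(5/4) = 69/5; row 3: (57/4)/(5/4) = 57/5; row 4: (59/4)/(19/4) = 59/19. Minimum is 59/19 at row 4 (s_4 leaves); pivot element 19/4.
Pivot on row 4; the z-row RHS becomes 5/4 − (-27/4)·(59/19) = 422/19.

422/19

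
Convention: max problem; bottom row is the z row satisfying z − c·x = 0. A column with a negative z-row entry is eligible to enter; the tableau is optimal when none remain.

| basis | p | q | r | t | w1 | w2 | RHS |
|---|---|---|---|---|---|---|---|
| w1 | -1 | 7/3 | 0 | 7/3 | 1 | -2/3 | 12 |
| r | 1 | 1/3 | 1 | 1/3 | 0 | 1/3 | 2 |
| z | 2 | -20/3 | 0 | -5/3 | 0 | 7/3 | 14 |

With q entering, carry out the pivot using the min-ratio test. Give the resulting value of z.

Ratio test on column q — row 1: 12/(7/3) = 36/7; row 2: 2/(1/3) = 6. Minimum is 36/7 at row 1 (w1 leaves); pivot element 7/3.
Pivot on row 1; the z-row RHS becomes 14 − (-20/3)·(36/7) = 338/7.

338/7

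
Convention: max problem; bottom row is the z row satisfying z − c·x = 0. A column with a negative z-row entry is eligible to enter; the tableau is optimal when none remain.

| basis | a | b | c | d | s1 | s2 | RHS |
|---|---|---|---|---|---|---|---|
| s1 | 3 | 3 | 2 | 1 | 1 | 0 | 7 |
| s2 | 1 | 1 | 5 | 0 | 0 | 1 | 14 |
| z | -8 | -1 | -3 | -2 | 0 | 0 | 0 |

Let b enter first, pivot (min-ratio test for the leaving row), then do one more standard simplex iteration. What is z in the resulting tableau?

56/3

Ratio test on column b — row 1: 7/3 = 7/3; row 2: 14/1 = 14. Minimum is 7/3 at row 1 (s1 leaves); pivot element 3.
Pivot on row 1; the z-row RHS becomes 0 − (-1)·(7/3) = 7/3.
Next entering variable (most negative z-row entry -7): a.
Ratio test on column a — row 1: (7/3)/1 = 7/3; row 2: entry 0 ≤ 0. Minimum is 7/3 at row 1 (b leaves); pivot element 1.
After the second pivot the z-row RHS is 7/3 − (-7)·(7/3) = 56/3.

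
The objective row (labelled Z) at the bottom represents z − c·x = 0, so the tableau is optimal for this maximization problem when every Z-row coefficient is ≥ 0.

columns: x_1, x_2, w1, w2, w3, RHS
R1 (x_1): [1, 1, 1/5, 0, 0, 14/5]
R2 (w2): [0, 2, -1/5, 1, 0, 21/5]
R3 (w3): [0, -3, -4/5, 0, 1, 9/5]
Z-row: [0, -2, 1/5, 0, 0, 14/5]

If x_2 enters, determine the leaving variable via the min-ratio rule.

Column x_2 entries and ratios — x_1: (14/5)/1 = 14/5; w2: (21/5)/2 = 21/10; w3: -3 ≤ 0, skip.
Smallest ratio is 21/10 in the row of w2, so w2 leaves.

w2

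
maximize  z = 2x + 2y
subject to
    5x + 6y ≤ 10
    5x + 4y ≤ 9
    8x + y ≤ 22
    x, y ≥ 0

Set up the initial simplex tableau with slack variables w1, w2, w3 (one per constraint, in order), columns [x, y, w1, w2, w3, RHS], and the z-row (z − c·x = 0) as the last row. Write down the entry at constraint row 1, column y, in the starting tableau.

6

Constraint 1 has coefficient 6 on y.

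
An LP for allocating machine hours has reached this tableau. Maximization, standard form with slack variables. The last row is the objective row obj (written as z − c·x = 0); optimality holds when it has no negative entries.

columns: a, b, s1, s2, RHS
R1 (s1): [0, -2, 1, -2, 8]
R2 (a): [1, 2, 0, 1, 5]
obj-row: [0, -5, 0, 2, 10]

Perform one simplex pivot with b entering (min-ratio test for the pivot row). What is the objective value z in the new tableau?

45/2

Ratio test on column b — row 1: entry -2 ≤ 0; row 2: 5/2 = 5/2. Minimum is 5/2 at row 2 (a leaves); pivot element 2.
Pivot on row 2; the obj-row RHS becomes 10 − (-5)·(5/2) = 45/2.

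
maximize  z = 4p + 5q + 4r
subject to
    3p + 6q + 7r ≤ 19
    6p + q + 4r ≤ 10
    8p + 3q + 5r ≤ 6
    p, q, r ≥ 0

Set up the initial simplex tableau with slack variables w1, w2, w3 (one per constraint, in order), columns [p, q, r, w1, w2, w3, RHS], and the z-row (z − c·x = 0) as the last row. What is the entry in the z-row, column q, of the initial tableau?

The z-row carries the negated objective coefficients: the q entry is -5.

-5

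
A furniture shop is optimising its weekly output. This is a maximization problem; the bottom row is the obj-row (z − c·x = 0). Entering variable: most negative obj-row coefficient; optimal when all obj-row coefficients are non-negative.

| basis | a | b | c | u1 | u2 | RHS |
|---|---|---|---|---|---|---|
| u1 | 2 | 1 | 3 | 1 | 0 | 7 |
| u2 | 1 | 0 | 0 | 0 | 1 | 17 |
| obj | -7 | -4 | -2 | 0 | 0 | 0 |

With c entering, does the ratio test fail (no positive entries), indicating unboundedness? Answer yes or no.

no

Column c has positive entries in row(s) 1, so the ratio test bounds it — not unbounded.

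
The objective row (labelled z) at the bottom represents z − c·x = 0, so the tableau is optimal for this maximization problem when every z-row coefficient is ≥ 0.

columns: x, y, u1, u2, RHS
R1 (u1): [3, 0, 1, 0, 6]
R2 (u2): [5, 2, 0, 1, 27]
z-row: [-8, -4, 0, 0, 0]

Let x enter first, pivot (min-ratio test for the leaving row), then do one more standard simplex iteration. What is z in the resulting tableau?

50

Ratio test on column x — row 1: 6/3 = 2; row 2: 27/5 = 27/5. Minimum is 2 at row 1 (u1 leaves); pivot element 3.
Pivot on row 1; the z-row RHS becomes 0 − (-8)·2 = 16.
Next entering variable (most negative z-row entry -4): y.
Ratio test on column y — row 1: entry 0 ≤ 0; row 2: 17/2 = 17/2. Minimum is 17/2 at row 2 (u2 leaves); pivot element 2.
After the second pivot the z-row RHS is 16 − (-4)·(17/2) = 50.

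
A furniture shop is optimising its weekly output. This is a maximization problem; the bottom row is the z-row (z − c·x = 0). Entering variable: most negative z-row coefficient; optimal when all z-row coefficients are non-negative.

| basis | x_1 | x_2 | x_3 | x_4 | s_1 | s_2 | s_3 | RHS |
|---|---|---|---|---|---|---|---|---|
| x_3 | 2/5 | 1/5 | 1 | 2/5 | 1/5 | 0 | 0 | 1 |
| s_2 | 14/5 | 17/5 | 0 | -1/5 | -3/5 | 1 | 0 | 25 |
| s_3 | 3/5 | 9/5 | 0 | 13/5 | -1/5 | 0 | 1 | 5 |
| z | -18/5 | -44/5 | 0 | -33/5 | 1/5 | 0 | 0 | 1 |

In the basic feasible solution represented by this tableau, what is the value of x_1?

x_1 is not in the basis, so in the current basic feasible solution x_1 = 0.

0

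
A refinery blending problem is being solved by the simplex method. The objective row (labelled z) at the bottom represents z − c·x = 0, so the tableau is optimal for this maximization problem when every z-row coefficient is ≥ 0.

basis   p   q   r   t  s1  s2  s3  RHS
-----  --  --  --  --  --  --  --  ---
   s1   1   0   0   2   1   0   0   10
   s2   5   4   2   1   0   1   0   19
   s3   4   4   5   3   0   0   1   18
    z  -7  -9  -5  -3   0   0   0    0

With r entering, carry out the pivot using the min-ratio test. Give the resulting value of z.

18

Ratio test on column r — row 1: entry 0 ≤ 0; row 2: 19/2 = 19/2; row 3: 18/5 = 18/5. Minimum is 18/5 at row 3 (s3 leaves); pivot element 5.
Pivot on row 3; the z-row RHS becomes 0 − (-5)·(18/5) = 18.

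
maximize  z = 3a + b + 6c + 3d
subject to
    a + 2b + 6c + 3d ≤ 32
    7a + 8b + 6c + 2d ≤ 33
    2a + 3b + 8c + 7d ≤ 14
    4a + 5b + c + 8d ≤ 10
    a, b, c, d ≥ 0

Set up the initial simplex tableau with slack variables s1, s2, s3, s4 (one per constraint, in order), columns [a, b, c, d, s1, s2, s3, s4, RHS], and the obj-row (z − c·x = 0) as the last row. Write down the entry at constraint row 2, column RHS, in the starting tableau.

33

The RHS of constraint 2 is b_2 = 33.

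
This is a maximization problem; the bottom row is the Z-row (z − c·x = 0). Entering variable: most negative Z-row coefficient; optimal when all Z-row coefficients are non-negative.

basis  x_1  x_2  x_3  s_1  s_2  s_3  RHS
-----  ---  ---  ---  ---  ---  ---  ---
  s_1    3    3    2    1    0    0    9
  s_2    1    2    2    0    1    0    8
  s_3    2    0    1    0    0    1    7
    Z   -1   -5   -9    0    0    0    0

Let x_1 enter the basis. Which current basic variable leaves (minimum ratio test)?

Column x_1 entries and ratios — s_1: 9/3 = 3; s_2: 8/1 = 8; s_3: 7/2 = 7/2.
Smallest ratio is 3 in the row of s_1, so s_1 leaves.

s_1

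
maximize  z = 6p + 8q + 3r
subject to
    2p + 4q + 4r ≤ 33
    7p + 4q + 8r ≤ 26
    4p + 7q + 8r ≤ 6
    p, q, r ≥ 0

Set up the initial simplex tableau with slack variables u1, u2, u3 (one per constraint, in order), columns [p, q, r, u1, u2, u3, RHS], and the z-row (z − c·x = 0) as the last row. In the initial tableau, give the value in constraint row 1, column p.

2

Constraint 1 has coefficient 2 on p.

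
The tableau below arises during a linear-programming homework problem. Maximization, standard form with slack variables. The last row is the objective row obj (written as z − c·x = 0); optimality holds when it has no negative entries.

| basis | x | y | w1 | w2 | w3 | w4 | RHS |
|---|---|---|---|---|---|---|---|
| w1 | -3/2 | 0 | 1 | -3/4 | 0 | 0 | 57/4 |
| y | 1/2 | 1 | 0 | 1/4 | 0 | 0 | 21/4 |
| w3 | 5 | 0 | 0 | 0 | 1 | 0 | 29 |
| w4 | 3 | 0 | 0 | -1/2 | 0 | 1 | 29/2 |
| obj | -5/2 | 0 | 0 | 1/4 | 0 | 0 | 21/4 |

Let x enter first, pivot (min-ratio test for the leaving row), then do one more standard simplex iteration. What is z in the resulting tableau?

Ratio test on column x — row 1: entry -3/2 ≤ 0; row 2: (21/4)/(1/2) = 21/2; row 3: 29/5 = 29/5; row 4: (29/2)/3 = 29/6. Minimum is 29/6 at row 4 (w4 leaves); pivot element 3.
Pivot on row 4; the obj-row RHS becomes 21/4 − (-5/2)·(29/6) = 52/3.
Next entering variable (most negative obj-row entry -1/6): w2.
Ratio test on column w2 — row 1: entry -1 ≤ 0; row 2: (17/6)/(1/3) = 17/2; row 3: (29/6)/(5/6) = 29/5; row 4: entry -1/6 ≤ 0. Minimum is 29/5 at row 3 (w3 leaves); pivot element 5/6.
After the second pivot the obj-row RHS is 52/3 − (-1/6)·(29/5) = 183/10.

183/10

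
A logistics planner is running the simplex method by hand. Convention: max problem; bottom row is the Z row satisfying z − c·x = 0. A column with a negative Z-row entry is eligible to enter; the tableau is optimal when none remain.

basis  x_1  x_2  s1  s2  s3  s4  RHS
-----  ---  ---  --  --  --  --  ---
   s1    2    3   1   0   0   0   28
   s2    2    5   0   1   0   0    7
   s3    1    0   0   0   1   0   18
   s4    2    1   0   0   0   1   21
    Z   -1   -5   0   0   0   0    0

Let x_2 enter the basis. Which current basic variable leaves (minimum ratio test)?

Column x_2 entries and ratios — s1: 28/3 = 28/3; s2: 7/5 = 7/5; s3: 0 ≤ 0, skip; s4: 21/1 = 21.
Smallest ratio is 7/5 in the row of s2, so s2 leaves.

s2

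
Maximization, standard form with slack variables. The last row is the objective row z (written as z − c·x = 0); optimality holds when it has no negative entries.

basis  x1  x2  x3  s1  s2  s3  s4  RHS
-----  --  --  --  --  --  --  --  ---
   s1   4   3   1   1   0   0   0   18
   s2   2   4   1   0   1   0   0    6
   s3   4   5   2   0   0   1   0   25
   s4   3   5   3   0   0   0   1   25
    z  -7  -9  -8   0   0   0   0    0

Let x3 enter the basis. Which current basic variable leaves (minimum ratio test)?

s2

Column x3 entries and ratios — s1: 18/1 = 18; s2: 6/1 = 6; s3: 25/2 = 25/2; s4: 25/3 = 25/3.
Smallest ratio is 6 in the row of s2, so s2 leaves.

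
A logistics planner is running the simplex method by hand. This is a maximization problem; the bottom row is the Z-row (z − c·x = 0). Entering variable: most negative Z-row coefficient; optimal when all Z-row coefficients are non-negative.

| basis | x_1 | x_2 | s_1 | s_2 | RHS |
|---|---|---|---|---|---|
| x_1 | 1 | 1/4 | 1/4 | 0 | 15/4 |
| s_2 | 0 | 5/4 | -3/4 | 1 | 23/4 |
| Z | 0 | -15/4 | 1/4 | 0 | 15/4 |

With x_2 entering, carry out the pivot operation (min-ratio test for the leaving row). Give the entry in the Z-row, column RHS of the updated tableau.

Ratio test on column x_2 — row 1: (15/4)/(1/4) = 15; row 2: (23/4)/(5/4) = 23/5. Minimum is 23/5 at row 2 (s_2 leaves); pivot element 5/4.
Divide row 2 by 5/4; eliminate column x_2 from the other rows.
Z-row update in column RHS: 15/4 − (-15/4)·(23/5) = 21.

21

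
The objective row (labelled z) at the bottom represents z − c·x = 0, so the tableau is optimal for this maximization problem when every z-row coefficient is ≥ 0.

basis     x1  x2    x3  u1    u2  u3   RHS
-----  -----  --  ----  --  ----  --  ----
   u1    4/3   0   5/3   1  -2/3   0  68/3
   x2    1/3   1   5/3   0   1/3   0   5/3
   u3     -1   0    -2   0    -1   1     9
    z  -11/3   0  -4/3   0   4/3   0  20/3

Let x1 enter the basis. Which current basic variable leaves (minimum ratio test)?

x2

Column x1 entries and ratios — u1: (68/3)/(4/3) = 17; x2: (5/3)/(1/3) = 5; u3: -1 ≤ 0, skip.
Smallest ratio is 5 in the row of x2, so x2 leaves.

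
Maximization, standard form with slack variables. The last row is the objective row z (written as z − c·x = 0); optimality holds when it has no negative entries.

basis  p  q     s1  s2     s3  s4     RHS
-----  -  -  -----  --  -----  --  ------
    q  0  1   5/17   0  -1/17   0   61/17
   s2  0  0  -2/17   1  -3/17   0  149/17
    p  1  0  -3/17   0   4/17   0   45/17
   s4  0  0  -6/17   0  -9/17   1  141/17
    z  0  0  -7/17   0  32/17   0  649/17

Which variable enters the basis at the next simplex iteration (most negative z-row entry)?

s1

Negative z-row entries: s1: -7/17.
The most negative is -7/17 in column s1, so s1 enters.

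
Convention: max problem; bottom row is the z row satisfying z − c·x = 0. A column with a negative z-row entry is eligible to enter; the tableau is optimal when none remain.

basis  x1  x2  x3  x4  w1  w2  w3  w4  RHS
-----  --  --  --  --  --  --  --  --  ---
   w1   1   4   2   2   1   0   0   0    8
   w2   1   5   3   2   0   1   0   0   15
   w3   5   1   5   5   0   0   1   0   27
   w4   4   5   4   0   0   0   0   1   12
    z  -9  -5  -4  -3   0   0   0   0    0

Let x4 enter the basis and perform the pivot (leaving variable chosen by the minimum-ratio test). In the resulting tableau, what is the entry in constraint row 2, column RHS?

7

Ratio test on column x4 — row 1: 8/2 = 4; row 2: 15/2 = 15/2; row 3: 27/5 = 27/5; row 4: entry 0 ≤ 0. Minimum is 4 at row 1 (w1 leaves); pivot element 2.
Divide row 1 by 2; eliminate column x4 from the other rows.
Row 2 update in column RHS: 15 − 2·4 = 7.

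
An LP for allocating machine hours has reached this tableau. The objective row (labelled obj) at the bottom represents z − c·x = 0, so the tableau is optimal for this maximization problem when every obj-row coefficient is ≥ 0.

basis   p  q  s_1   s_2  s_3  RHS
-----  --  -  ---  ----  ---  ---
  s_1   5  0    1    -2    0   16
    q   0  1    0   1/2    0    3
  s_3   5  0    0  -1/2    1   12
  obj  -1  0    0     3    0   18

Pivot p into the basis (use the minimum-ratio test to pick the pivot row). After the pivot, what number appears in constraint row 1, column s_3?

-1

Ratio test on column p — row 1: 16/5 = 16/5; row 2: entry 0 ≤ 0; row 3: 12/5 = 12/5. Minimum is 12/5 at row 3 (s_3 leaves); pivot element 5.
Divide row 3 by 5; eliminate column p from the other rows.
Row 1 update in column s_3: 0 − 5·(1/5) = -1.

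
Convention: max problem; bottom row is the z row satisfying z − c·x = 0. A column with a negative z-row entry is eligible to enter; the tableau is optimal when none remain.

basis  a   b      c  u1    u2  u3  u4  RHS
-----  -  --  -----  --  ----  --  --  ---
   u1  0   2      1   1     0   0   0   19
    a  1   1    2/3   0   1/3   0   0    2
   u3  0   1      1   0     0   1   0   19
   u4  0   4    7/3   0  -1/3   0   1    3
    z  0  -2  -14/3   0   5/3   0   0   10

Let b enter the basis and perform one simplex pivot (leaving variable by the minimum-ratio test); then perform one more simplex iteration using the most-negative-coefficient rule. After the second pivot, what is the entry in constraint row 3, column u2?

Ratio test on column b — row 1: 19/2 = 19/2; row 2: 2/1 = 2; row 3: 19/1 = 19; row 4: 3/4 = 3/4. Minimum is 3/4 at row 4 (u4 leaves); pivot element 4.
Divide row 4 by 4; eliminate column b from the other rows.
Second iteration: most negative z-row entry is -7/2 in column c, so c enters.
Ratio test on column c — row 1: entry -1/6 ≤ 0; row 2: (5/4)/(1/12) = 15; row 3: (73/4)/(5/12) = 219/5; row 4: (3/4)/(7/12) = 9/7. Minimum is 9/7 at row 4 (b leaves); pivot element 7/12.
Divide row 4 by 7/12; eliminate column c from the other rows.
After both pivots, the entry at constraint row 3, column u2 is 1/7.

1/7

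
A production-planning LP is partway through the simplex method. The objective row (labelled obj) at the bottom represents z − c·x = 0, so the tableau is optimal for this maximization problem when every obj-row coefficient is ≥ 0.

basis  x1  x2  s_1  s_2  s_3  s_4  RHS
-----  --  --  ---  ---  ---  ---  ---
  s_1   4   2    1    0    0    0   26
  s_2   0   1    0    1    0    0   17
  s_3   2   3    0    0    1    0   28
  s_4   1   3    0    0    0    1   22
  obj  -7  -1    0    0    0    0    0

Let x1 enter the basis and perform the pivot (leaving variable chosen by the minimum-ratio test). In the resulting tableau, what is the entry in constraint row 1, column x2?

1/2

Ratio test on column x1 — row 1: 26/4 = 13/2; row 2: entry 0 ≤ 0; row 3: 28/2 = 14; row 4: 22/1 = 22. Minimum is 13/2 at row 1 (s_1 leaves); pivot element 4.
Divide row 1 by 4; eliminate column x1 from the other rows.
In the new row 1, the x2 entry is the old entry divided by the pivot: 2/4 = 1/2.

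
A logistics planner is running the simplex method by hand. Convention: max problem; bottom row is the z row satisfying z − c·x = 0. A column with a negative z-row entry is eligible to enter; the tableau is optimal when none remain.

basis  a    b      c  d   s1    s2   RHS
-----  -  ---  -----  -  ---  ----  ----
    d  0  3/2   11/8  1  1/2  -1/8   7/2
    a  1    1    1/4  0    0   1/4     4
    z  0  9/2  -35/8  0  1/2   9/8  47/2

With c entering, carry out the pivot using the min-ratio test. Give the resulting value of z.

381/11

Ratio test on column c — row 1: (7/2)/(11/8) = 28/11; row 2: 4/(1/4) = 16. Minimum is 28/11 at row 1 (d leaves); pivot element 11/8.
Pivot on row 1; the z-row RHS becomes 47/2 − (-35/8)·(28/11) = 381/11.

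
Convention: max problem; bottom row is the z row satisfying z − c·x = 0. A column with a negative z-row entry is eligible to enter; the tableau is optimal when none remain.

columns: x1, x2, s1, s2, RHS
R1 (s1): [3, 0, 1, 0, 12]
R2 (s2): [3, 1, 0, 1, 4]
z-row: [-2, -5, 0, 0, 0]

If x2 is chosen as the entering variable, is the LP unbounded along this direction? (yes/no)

Column x2 has positive entries in row(s) 2, so the ratio test bounds it — not unbounded.

no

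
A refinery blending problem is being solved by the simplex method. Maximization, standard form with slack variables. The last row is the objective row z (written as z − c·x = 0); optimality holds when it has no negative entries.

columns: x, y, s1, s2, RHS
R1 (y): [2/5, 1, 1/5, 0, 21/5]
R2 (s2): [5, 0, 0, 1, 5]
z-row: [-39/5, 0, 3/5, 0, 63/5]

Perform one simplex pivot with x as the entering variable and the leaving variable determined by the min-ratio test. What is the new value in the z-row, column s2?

Ratio test on column x — row 1: (21/5)/(2/5) = 21/2; row 2: 5/5 = 1. Minimum is 1 at row 2 (s2 leaves); pivot element 5.
Divide row 2 by 5; eliminate column x from the other rows.
z-row update in column s2: 0 − (-39/5)·(1/5) = 39/25.

39/25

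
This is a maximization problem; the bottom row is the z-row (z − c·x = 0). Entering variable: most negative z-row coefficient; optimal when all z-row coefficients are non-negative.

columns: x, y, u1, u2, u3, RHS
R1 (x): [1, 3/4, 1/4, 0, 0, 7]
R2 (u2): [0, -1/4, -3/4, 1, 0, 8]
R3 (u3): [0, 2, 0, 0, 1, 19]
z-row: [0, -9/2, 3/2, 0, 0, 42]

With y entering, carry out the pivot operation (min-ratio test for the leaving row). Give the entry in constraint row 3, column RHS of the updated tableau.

Ratio test on column y — row 1: 7/(3/4) = 28/3; row 2: entry -1/4 ≤ 0; row 3: 19/2 = 19/2. Minimum is 28/3 at row 1 (x leaves); pivot element 3/4.
Divide row 1 by 3/4; eliminate column y from the other rows.
Row 3 update in column RHS: 19 − 2·(28/3) = 1/3.

1/3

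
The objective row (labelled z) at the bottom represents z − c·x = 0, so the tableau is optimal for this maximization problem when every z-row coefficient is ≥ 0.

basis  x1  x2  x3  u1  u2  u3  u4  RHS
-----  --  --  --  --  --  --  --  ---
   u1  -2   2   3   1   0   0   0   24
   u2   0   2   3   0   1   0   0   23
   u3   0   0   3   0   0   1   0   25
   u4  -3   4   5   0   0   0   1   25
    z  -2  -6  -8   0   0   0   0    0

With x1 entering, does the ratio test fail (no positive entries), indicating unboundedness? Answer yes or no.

Every constraint-row entry in column x1 is ≤ 0, so increasing x1 is unbounded.

yes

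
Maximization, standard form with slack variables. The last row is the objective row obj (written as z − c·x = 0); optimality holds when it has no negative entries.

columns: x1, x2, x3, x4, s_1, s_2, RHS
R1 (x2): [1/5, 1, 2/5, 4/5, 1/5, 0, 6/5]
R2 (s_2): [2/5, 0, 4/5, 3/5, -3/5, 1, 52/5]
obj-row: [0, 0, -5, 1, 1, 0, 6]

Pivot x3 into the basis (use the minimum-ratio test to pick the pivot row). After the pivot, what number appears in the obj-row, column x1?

Ratio test on column x3 — row 1: (6/5)/(2/5) = 3; row 2: (52/5)/(4/5) = 13. Minimum is 3 at row 1 (x2 leaves); pivot element 2/5.
Divide row 1 by 2/5; eliminate column x3 from the other rows.
obj-row update in column x1: 0 − (-5)·(1/2) = 5/2.

5/2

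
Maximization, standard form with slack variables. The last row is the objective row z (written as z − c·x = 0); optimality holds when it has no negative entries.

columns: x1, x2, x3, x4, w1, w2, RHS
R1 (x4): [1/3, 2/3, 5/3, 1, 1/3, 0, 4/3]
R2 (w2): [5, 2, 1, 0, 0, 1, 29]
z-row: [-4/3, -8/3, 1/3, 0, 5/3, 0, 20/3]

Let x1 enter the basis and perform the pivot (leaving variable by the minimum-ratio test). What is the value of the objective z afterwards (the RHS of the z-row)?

Ratio test on column x1 — row 1: (4/3)/(1/3) = 4; row 2: 29/5 = 29/5. Minimum is 4 at row 1 (x4 leaves); pivot element 1/3.
Pivot on row 1; the z-row RHS becomes 20/3 − (-4/3)·4 = 12.

12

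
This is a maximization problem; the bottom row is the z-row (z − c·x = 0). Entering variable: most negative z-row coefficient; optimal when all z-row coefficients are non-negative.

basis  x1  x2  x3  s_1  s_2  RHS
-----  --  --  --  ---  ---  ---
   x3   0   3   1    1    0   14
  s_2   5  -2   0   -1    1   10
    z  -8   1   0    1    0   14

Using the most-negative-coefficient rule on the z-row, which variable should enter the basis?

Negative z-row entries: x1: -8.
The most negative is -8 in column x1, so x1 enters.

x1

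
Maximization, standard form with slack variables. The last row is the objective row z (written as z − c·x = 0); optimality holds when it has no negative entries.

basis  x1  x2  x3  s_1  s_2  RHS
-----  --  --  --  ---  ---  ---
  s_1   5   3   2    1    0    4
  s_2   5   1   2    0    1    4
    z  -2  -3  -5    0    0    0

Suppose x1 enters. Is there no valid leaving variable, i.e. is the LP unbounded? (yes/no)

no

Column x1 has positive entries in row(s) 1, 2, so the ratio test bounds it — not unbounded.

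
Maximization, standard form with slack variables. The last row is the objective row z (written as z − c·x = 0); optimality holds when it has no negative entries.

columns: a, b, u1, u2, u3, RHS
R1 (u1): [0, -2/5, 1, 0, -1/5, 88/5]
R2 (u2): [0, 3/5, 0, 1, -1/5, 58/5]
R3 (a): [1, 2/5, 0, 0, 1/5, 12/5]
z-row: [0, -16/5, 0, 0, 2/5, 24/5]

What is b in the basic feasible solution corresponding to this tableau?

b is not in the basis, so in the current basic feasible solution b = 0.

0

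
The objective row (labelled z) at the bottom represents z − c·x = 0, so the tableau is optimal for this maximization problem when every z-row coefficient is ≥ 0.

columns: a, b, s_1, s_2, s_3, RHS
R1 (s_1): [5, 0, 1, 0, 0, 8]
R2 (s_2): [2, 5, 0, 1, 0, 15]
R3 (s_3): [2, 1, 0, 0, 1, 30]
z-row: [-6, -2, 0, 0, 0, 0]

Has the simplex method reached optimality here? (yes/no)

no

The z-row has a negative entry -6 in column a, so it is not optimal.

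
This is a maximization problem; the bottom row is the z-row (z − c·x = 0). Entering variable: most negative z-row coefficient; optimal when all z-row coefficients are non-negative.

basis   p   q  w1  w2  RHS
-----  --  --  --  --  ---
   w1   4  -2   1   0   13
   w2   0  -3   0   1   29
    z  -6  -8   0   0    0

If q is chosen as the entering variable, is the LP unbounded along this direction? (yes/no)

Every constraint-row entry in column q is ≤ 0, so increasing q is unbounded.

yes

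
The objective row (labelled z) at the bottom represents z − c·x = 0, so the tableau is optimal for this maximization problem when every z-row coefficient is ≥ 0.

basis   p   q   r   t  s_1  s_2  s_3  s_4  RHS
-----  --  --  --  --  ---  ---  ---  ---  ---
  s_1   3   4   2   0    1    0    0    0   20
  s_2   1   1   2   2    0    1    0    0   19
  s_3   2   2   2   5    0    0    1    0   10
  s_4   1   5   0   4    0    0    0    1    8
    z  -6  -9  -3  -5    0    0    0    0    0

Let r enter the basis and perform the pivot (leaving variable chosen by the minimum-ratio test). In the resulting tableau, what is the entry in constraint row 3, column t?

Ratio test on column r — row 1: 20/2 = 10; row 2: 19/2 = 19/2; row 3: 10/2 = 5; row 4: entry 0 ≤ 0. Minimum is 5 at row 3 (s_3 leaves); pivot element 2.
Divide row 3 by 2; eliminate column r from the other rows.
In the new row 3, the t entry is the old entry divided by the pivot: 5/2 = 5/2.

5/2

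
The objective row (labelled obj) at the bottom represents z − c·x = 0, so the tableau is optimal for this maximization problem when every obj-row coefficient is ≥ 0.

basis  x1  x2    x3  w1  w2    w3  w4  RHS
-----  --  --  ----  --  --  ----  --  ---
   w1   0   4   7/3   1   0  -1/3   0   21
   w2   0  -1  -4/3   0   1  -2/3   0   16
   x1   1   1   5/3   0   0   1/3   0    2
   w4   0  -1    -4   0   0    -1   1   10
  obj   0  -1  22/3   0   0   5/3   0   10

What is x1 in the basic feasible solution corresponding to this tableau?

2

x1 is basic (row 3); its value is the RHS of that row, 2.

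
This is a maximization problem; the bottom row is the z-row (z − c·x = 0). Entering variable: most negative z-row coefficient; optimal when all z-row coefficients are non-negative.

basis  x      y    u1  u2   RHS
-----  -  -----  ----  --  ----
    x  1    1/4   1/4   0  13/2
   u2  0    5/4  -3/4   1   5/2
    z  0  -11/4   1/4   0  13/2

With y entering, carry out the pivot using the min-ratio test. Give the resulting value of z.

12

Ratio test on column y — row 1: (13/2)/(1/4) = 26; row 2: (5/2)/(5/4) = 2. Minimum is 2 at row 2 (u2 leaves); pivot element 5/4.
Pivot on row 2; the z-row RHS becomes 13/2 − (-11/4)·2 = 12.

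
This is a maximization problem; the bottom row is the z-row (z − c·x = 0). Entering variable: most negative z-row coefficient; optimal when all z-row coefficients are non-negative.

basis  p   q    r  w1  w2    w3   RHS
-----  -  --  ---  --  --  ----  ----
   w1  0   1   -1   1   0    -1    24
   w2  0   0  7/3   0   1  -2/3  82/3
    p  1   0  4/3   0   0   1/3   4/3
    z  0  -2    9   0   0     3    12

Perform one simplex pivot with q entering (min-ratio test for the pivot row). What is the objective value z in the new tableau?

60

Ratio test on column q — row 1: 24/1 = 24; row 2: entry 0 ≤ 0; row 3: entry 0 ≤ 0. Minimum is 24 at row 1 (w1 leaves); pivot element 1.
Pivot on row 1; the z-row RHS becomes 12 − (-2)·24 = 60.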